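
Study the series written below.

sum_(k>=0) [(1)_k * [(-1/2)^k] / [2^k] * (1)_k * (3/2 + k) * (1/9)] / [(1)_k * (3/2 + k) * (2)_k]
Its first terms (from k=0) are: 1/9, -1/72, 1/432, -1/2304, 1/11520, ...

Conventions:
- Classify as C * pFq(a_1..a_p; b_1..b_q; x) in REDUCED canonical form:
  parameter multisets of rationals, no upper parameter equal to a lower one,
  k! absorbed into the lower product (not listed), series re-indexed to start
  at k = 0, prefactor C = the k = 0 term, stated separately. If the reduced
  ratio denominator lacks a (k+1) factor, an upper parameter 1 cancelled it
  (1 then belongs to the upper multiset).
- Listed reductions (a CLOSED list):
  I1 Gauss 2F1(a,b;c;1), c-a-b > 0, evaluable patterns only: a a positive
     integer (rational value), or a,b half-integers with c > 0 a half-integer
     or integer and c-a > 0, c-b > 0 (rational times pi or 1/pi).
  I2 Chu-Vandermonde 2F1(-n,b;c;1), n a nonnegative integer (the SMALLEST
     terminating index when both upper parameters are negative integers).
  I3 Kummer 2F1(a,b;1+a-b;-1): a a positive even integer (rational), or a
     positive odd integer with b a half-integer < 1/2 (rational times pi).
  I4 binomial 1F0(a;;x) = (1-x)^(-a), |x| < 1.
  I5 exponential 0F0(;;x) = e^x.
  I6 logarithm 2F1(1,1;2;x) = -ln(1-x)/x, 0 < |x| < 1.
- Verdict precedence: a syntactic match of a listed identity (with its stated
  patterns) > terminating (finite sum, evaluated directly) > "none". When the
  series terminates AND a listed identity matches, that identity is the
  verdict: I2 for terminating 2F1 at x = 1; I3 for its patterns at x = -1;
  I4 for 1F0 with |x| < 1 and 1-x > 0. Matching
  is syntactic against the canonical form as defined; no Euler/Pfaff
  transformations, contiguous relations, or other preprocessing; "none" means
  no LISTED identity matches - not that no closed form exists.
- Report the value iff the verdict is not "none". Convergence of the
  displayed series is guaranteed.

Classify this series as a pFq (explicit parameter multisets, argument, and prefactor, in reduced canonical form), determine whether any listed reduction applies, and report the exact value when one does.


Prefactor 1/9, argument -1/4: 2F1 with upper {1, 1} over lower {2}. Verdict (x = -1/4): logarithm (I6) applies (the logarithm: parameters (1,1;2), x = -1/4). Hence: (4/9) * ln(5/4).

Structural cue: with t_0 = 1/9, the two k-th powers (C = 1/9) combine into one argument.
Consecutive-term ratio: r(k) = (-1/4) * (k+1) (k+1) / [(k+2) (k+1)] - rational in k. x = (-1/4); t_0 = 1/9; negate the roots.


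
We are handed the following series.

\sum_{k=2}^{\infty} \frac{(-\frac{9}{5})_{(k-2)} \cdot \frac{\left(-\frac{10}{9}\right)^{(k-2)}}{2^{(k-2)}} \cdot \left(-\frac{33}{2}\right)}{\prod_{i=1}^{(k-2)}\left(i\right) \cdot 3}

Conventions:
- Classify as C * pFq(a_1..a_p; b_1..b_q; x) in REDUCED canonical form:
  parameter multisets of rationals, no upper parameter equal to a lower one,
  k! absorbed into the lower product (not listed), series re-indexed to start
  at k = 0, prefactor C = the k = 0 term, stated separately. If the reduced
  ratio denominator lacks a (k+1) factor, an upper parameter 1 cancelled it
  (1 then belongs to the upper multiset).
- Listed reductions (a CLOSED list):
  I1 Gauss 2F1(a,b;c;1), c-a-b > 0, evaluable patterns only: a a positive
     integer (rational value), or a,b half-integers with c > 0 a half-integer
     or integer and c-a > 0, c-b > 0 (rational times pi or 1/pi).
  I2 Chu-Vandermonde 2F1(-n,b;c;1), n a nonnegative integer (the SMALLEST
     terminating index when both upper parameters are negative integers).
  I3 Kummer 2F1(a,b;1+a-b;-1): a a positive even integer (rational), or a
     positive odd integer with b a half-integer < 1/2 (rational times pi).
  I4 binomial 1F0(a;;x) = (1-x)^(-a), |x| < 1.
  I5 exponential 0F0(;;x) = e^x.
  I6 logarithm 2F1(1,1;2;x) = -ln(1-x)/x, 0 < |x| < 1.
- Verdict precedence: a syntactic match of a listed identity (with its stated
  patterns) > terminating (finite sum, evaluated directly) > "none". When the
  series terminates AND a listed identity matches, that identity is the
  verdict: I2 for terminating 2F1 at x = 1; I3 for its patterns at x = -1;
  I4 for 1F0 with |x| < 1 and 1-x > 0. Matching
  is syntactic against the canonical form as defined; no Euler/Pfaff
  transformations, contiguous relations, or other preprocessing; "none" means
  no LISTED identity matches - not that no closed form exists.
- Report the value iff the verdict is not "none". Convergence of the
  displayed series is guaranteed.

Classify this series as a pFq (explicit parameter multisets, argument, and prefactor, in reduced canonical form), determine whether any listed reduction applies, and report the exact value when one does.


Prefactor -\frac{11}{2}, argument -\frac{5}{9}: 1F0 with upper {-\frac{9}{5}} over lower {-}. Verdict: binomial (I4) matches (the 1F0 binomial series: exponent 9/5, x = -\frac{5}{9}). Hence: \left(-\frac{11}{2}\right) \cdot \left(\frac{14}{9}\right)^{\frac{9}{5}}.

Key observation: t_0 = -\frac{11}{2} here, and the two k-th powers (C = -11/2, x = -5/9) combine into one argument.
Step ratio: r(k) = -\frac{5}{9} * (k-\frac{9}{5}) / [(k+1)] ; factor over Q: parameters, x = -\frac{5}{9}, and C = -\frac{11}{2}.


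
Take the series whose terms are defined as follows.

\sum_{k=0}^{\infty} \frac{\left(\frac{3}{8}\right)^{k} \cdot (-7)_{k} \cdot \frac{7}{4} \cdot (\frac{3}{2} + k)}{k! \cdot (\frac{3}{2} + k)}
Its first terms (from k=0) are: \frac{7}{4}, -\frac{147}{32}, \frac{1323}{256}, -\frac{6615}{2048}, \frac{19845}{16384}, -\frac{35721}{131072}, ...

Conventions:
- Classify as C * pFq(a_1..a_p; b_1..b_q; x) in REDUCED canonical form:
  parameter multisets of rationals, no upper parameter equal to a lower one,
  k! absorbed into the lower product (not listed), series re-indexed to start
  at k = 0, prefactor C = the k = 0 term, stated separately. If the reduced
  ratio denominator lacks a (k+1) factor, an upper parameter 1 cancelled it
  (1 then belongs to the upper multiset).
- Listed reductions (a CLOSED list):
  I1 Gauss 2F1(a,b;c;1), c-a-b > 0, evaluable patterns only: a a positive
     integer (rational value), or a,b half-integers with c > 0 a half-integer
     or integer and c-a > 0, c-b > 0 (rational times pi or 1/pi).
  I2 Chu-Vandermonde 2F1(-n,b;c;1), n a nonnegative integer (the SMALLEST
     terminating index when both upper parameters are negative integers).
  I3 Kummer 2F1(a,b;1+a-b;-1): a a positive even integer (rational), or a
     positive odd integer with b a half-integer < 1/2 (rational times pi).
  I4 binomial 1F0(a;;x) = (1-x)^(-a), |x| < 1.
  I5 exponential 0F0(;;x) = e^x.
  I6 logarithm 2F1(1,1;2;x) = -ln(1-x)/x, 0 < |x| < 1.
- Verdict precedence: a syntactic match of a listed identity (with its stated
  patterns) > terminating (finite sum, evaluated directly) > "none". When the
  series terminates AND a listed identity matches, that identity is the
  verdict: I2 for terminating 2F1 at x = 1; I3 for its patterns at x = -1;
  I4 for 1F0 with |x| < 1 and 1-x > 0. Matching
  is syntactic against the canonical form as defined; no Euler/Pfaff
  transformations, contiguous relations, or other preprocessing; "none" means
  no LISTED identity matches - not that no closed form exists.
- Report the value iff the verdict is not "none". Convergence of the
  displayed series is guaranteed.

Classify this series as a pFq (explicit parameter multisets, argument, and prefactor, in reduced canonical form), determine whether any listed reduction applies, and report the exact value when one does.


At argument \frac{3}{8}: a 1F0 with upper {-7}, lower {-}, scaled by C = \frac{7}{4}. Verdict at x = \frac{3}{8}: binomial (I4) matches (the 1F0 binomial series: exponent 7, x = \frac{3}{8}). Hence: \frac{546875}{8388608}.

Key observation: t_0 = \frac{7}{4} here, and striking the common factor k + 3/2 reduces the term (C = 7/4).
Step ratio: r(k) = \frac{3}{8} * (k-7) / [(k+1)] - rational in k, leading ratio \frac{3}{8}; with t_0 = \frac{7}{4}, classification follows.


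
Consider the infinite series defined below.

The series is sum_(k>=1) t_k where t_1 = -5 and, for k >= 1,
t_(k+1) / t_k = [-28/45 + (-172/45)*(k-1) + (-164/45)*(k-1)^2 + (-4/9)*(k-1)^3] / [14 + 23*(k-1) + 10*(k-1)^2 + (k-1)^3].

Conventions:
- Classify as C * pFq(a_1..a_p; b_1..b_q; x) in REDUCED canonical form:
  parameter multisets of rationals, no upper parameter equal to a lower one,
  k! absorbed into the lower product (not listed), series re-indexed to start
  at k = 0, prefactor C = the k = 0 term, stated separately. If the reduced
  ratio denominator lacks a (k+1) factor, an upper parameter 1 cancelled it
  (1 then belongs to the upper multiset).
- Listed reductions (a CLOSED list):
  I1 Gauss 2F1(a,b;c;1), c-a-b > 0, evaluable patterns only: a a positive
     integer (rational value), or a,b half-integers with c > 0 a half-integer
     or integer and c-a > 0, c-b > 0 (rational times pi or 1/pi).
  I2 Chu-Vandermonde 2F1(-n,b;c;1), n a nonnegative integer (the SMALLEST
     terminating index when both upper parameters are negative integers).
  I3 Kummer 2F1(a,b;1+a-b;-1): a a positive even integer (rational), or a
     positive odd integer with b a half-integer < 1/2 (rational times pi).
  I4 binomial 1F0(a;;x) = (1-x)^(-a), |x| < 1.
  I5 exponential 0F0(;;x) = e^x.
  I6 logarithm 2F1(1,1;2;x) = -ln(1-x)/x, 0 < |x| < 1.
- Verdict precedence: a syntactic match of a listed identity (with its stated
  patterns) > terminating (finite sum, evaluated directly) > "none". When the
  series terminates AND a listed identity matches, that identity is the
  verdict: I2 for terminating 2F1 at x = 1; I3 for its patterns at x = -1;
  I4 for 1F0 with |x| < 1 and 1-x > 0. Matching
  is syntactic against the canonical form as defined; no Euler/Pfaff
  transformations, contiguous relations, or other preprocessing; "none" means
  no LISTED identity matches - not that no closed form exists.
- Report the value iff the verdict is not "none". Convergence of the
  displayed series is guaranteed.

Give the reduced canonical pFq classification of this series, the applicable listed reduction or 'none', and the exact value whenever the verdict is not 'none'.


This is -5 * 2F1(1/5, 1; 2; -4/9) in reduced canonical form. Verdict: none here - no I1-I6 shape fits x = -4/9 with lower {2}.

The tell: t_0 being -5, roots of the ratio polynomials (C = -5) are the negated parameters.
Ratio: r(k) = (-4/9) * (k+1/5) (k+1) / [(k+2) (k+1)] - rational; roots negated = parameters, x = (-4/9), C = -5.


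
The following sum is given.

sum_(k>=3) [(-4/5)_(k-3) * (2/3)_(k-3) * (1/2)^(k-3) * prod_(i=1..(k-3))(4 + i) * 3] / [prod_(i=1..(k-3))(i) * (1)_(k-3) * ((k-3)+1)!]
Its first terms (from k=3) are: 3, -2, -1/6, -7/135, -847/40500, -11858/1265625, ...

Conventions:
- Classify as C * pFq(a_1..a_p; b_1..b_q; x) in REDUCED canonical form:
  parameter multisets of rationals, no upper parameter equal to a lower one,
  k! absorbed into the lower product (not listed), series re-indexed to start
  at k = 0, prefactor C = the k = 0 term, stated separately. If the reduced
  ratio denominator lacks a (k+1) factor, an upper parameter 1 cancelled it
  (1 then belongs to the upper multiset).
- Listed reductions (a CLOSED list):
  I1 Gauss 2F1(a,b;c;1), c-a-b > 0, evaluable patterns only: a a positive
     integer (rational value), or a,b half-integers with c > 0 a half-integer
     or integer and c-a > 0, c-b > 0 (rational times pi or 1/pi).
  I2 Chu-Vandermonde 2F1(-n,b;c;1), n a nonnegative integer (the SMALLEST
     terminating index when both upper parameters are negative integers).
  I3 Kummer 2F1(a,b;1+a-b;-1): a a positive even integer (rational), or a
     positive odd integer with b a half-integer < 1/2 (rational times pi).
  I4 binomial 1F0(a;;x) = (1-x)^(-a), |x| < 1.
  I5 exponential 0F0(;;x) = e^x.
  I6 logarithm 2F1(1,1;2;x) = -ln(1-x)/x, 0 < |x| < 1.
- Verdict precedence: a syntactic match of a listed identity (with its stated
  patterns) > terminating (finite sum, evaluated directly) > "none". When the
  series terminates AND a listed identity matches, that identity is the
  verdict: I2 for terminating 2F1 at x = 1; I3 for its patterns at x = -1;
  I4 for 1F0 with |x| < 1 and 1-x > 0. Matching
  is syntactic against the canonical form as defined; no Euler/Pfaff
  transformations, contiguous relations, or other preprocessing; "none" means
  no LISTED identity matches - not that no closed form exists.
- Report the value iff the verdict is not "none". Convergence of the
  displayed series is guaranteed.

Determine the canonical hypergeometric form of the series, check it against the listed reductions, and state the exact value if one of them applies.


Prefactor 3, argument 1/2: 3F2 with upper {-4/5, 2/3, 5} over lower {1, 2}. Verdict: none. No listed pattern accepts 3F2(-4/5, 2/3, 5; 1, 2; 1/2).

The tell: t_0 being 3, the running product (prefactor 3) telescopes to a rising factorial.
Step ratio: r(k) = (1/2) * (k-4/5) (k+2/3) (k+5) / [(k+1) (k+2) (k+1)] - rational in k. x = (1/2); t_0 = 3; negate the roots.


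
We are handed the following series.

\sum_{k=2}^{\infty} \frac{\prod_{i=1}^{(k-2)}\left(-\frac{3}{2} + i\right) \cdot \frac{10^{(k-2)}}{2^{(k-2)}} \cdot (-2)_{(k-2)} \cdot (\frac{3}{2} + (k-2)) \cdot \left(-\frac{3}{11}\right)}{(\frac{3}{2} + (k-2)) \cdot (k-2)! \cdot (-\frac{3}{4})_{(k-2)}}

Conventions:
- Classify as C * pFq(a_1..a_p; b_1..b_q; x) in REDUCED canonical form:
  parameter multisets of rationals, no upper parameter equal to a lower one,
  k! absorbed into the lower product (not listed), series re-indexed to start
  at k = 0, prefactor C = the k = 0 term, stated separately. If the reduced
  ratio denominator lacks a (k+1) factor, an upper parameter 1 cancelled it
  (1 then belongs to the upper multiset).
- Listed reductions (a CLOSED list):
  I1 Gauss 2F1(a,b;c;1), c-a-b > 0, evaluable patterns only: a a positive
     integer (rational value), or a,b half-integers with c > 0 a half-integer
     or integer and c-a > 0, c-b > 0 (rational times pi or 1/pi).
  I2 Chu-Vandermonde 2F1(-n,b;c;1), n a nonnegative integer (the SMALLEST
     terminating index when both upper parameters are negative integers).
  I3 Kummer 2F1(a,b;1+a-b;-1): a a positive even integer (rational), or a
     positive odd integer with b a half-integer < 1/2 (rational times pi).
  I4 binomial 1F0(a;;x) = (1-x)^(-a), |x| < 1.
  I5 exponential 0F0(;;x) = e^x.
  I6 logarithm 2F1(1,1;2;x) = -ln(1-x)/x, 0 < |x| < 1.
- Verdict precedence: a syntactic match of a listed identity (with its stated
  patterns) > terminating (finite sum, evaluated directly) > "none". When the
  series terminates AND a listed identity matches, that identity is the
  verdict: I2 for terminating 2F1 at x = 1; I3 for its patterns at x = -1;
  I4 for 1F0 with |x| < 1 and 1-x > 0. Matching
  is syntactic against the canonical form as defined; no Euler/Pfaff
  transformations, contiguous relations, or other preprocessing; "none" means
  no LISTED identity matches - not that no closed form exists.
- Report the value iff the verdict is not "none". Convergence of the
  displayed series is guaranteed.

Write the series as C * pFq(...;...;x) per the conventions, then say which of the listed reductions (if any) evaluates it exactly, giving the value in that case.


At argument 5: a 2F1 with upper {-2, -\frac{1}{2}}, lower {-\frac{3}{4}}, scaled by C = -\frac{3}{11}. Verdict: terminating (-2 upstairs). 3 nonzero terms in all; added directly. Exact value: -\frac{83}{11}.

Structural cue: t_0 being -\frac{3}{11}, the running product (prefactor -3/11) telescopes to a rising factorial.
Consecutive-term ratio: r(k) = 5 * (k-2) (k-\frac{1}{2}) / [(k-\frac{3}{4}) (k+1)] - rational in k. x = 5; t_0 = -\frac{3}{11}; negate the roots.


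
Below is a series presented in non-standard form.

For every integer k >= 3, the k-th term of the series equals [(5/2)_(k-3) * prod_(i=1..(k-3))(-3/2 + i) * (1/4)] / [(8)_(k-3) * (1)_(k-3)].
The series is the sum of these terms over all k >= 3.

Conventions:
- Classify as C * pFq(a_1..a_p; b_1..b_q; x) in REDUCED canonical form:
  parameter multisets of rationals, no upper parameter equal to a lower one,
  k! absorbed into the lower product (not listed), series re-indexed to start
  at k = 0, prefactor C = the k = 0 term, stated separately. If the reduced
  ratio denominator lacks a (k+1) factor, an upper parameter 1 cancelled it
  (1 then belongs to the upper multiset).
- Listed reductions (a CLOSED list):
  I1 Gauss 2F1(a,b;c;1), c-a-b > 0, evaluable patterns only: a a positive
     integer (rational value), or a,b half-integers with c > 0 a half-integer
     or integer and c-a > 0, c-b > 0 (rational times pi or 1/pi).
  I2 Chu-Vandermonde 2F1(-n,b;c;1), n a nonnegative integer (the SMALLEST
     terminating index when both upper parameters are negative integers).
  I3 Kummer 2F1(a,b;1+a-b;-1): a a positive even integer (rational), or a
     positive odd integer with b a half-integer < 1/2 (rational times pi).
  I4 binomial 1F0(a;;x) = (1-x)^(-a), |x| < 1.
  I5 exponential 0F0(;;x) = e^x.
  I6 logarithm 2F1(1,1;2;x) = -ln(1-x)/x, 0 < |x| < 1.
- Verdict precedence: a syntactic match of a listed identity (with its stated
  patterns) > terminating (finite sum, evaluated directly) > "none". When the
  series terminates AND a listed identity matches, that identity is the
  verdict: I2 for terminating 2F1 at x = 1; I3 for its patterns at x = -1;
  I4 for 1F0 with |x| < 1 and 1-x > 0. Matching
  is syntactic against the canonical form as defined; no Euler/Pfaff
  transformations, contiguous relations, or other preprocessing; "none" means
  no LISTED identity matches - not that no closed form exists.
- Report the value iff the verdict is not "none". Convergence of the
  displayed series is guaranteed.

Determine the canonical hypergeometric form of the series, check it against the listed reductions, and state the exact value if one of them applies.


At argument 1: a 2F1 with upper {-1/2, 5/2}, lower {8}, scaled by C = 1/4. Verdict: Gauss's theorem I1 (half-integer case) applies (x = 1; upper {-1/2, 5/2} half-integers, c = 8 in the evaluable pattern). Exact value: (262144/405405) / pi.

Structural cue: t_0 = 1/4 here, and the running product (prefactor 1/4) telescopes to a rising factorial.
Consecutive-term ratio: r(k) = 1 * (k-1/2) (k+5/2) / [(k+8) (k+1)] - rational in k. x = 1; t_0 = 1/4; negate the roots.


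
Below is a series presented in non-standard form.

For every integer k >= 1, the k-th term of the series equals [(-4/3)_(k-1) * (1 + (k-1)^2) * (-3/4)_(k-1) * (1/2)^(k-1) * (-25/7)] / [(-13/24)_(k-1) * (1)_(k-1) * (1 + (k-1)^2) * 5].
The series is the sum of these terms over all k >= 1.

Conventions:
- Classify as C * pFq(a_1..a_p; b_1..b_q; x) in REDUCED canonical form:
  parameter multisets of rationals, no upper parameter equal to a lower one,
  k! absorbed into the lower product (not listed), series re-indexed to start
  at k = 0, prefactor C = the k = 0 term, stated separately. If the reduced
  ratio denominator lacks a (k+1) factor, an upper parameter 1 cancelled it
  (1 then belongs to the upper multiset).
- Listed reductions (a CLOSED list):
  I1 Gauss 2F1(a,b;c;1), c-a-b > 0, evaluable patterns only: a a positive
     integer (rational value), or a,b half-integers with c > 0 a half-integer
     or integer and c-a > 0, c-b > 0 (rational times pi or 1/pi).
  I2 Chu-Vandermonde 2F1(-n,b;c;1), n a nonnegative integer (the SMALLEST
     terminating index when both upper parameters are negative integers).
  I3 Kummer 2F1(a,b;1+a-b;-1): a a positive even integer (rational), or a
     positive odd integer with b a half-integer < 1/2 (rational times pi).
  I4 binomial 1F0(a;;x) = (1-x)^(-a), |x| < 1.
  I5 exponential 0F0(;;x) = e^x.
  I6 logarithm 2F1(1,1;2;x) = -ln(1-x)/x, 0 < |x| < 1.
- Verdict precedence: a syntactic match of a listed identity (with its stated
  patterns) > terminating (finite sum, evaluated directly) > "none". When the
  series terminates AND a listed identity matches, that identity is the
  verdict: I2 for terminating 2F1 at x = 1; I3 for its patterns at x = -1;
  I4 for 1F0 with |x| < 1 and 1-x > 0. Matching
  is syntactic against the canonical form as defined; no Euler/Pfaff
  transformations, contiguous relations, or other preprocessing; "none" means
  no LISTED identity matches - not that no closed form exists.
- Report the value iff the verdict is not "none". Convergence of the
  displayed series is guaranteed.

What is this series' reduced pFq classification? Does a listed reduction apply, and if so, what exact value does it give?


Canonical form: C = -5/7 times 2F1 with upper {-4/3, -3/4}, lower {-13/24}, x = 1/2. Verdict: none. Every listed pattern misses the 2F1 form at 1/2, upper {-4/3, -3/4}.

Key step: x = (1/2) and k^2 + 1 divides numerator and denominator alike; prefactor -5/7 after cancelling.
Term ratio: r(k) = (1/2) * (k-4/3) (k-3/4) / [(k-13/24) (k+1)] - rational in k. x = (1/2); t_0 = -5/7; negate the roots.


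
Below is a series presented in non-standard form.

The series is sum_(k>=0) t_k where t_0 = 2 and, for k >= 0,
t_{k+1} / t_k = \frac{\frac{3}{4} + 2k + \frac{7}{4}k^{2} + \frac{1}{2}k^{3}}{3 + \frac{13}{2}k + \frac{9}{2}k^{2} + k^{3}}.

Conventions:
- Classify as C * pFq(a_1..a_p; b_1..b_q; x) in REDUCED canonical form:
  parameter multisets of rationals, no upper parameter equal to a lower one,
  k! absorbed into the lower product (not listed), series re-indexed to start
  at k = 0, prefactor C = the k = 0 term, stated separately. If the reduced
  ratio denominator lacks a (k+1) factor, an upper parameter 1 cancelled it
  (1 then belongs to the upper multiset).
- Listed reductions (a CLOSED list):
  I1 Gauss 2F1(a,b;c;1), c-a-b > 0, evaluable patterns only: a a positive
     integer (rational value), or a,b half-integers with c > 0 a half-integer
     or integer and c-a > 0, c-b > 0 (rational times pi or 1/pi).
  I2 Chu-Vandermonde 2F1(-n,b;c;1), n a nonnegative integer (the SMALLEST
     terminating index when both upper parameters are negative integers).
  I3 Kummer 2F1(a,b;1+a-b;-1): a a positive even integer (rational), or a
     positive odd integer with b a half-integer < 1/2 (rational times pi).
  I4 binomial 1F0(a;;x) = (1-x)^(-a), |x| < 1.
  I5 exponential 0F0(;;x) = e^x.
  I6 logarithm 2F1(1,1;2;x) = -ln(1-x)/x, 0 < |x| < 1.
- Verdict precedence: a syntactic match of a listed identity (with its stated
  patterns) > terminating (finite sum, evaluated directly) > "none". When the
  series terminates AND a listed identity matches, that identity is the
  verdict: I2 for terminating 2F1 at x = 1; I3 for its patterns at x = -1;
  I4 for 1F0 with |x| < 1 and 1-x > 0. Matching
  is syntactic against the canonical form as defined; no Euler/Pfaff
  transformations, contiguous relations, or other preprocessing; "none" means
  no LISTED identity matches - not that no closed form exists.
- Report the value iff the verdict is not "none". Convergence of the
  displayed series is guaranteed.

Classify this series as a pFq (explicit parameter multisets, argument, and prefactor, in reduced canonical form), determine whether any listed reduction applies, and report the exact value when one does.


Canonical form: C = 2 times 2F1 with upper {1, 1}, lower {2}, x = \frac{1}{2}. Verdict: the logarithmic series (I6) applies (the logarithm: parameters (1,1;2), x = \frac{1}{2}). Value: \left(-4\right) \cdot \ln\left(\frac{1}{2}\right).

Structural cue: x = \frac{1}{2} and factor the ratio over Q (prefactor 2): negated roots = parameters.
Ratio: r(k) = \frac{1}{2} * (k+1) (k+1) / [(k+2) (k+1)] - rational; roots negated = parameters, x = \frac{1}{2}, C = 2.


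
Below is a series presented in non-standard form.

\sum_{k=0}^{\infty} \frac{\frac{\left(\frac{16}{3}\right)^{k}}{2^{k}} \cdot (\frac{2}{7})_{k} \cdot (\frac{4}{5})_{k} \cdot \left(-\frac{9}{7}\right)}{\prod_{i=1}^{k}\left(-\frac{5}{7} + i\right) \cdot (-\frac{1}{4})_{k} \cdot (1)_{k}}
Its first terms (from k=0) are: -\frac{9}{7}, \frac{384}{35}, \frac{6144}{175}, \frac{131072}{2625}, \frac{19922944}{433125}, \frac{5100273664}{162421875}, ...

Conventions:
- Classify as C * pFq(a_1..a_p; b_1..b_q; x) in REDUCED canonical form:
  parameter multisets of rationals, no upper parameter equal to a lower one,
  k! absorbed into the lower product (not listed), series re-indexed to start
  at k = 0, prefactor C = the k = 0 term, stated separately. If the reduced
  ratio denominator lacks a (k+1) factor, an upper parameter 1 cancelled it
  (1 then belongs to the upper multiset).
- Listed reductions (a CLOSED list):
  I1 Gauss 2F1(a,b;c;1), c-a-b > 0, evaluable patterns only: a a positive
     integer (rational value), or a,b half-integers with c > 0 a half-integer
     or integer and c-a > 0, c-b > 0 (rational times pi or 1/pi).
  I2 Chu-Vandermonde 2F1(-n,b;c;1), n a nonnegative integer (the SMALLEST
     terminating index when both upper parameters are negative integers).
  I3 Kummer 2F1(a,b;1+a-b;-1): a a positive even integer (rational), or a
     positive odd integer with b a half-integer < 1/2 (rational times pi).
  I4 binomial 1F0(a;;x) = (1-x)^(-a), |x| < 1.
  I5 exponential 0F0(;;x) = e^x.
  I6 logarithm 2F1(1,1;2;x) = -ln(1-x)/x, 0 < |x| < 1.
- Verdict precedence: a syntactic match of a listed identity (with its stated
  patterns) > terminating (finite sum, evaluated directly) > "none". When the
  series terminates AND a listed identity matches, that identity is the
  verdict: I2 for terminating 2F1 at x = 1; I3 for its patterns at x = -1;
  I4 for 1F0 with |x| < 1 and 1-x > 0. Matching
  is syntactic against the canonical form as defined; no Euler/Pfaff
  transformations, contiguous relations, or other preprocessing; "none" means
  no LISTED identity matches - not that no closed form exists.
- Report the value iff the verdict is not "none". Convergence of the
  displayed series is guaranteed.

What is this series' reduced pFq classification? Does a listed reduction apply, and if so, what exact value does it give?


Classification (C = -\frac{9}{7}): 1F1 with upper {\frac{4}{5}}, lower {-\frac{1}{4}}, argument x = \frac{8}{3}. Verdict: none here - no I1-I6 shape fits x = \frac{8}{3} with lower {-\frac{1}{4}}.

The tell: x = \frac{8}{3} and the two k-th powers (prefactor -9/7) combine into one argument.
Step ratio: r(k) = \frac{8}{3} * (k+\frac{4}{5}) / [(k-\frac{1}{4}) (k+1)] - rational; roots negated = parameters, x = \frac{8}{3}, C = -\frac{9}{7}.


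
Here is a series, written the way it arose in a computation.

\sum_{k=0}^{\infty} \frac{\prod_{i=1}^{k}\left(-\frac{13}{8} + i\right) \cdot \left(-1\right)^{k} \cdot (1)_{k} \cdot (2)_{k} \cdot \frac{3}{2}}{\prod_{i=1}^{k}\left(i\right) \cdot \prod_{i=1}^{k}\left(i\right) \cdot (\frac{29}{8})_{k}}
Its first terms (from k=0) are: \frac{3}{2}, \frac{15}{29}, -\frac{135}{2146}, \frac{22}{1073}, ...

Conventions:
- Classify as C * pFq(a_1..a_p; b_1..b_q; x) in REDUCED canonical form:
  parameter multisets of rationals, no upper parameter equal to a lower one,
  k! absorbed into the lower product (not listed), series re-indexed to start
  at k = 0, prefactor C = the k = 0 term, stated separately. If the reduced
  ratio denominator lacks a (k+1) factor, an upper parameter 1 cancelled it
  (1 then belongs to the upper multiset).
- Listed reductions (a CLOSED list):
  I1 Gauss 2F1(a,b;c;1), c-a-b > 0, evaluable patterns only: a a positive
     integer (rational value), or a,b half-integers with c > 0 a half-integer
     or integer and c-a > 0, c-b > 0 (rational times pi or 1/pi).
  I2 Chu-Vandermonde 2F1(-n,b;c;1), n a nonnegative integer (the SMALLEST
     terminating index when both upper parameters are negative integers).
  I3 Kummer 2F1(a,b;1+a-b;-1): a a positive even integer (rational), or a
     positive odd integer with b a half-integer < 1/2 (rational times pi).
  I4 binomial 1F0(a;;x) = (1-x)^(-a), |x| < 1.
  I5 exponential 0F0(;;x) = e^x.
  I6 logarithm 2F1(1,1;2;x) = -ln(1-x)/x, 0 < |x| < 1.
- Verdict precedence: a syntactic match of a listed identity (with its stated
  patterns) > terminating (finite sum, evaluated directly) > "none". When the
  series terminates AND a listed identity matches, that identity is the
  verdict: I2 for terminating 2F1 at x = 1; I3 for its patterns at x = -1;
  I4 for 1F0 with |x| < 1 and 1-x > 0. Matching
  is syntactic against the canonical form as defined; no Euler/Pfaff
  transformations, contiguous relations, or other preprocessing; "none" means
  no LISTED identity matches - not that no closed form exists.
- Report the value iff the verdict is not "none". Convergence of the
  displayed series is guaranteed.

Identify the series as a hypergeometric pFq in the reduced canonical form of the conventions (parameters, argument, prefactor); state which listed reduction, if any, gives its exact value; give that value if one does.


With C = \frac{3}{2}: the canonical form is 2F1(-\frac{5}{8}, 2; \frac{29}{8}; -1). Verdict at x = -1: the Kummer evaluation I3 matches (x = -1; c = \frac{29}{8} equals 1+a-b for upper {-\frac{5}{8}, 2}: listed pattern). Sum: \frac{63}{32}.

Key observation: from the first term \frac{3}{2}: the lower running product (C = 3/2, x = -1) is a rising factorial.
Consecutive-term ratio: r(k) = -1 * (k-\frac{5}{8}) (k+2) / [(k+\frac{29}{8}) (k+1)] ; factor over Q: parameters, x = -1, and C = \frac{3}{2}.


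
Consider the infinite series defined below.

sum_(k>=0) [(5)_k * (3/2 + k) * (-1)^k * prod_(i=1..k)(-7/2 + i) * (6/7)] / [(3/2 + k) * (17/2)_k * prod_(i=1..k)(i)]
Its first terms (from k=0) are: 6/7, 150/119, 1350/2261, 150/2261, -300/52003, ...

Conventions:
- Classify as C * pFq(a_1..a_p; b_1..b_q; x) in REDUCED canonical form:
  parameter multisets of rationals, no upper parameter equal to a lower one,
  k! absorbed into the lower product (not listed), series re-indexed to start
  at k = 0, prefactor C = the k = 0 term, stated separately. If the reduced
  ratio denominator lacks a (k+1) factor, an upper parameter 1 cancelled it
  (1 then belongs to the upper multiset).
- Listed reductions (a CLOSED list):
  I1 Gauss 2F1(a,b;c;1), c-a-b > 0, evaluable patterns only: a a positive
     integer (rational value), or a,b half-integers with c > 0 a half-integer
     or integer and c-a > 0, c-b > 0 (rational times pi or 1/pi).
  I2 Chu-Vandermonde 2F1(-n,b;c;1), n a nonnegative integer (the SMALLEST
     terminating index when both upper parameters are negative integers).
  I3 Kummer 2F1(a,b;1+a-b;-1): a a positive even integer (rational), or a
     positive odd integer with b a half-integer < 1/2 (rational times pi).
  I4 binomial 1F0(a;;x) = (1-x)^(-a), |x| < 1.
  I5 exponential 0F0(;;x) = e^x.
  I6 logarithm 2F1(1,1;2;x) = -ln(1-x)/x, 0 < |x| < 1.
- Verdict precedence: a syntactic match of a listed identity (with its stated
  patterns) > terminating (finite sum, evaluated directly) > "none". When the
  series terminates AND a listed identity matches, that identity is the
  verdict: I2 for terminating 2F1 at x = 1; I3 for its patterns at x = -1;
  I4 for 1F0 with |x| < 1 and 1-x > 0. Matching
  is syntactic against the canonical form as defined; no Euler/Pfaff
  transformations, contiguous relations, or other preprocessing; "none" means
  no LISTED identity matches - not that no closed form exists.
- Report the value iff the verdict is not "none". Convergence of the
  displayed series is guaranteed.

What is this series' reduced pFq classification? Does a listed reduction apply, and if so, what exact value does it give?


Canonical form: C = 6/7 times 2F1 with upper {-5/2, 5}, lower {17/2}, x = -1. Verdict: the Kummer evaluation I3 matches (x = -1; c = 17/2 equals 1+a-b for upper {-5/2, 5}: listed pattern). Exact value: (57915/65536) * pi.

Structural cue: with t_0 = 6/7, the running product (prefactor 6/7) telescopes to a rising factorial.
Step ratio: r(k) = (-1) * (k-5/2) (k+5) / [(k+17/2) (k+1)] - poly over poly, x = (-1) from leading terms; C = 6/7 at k = 0.


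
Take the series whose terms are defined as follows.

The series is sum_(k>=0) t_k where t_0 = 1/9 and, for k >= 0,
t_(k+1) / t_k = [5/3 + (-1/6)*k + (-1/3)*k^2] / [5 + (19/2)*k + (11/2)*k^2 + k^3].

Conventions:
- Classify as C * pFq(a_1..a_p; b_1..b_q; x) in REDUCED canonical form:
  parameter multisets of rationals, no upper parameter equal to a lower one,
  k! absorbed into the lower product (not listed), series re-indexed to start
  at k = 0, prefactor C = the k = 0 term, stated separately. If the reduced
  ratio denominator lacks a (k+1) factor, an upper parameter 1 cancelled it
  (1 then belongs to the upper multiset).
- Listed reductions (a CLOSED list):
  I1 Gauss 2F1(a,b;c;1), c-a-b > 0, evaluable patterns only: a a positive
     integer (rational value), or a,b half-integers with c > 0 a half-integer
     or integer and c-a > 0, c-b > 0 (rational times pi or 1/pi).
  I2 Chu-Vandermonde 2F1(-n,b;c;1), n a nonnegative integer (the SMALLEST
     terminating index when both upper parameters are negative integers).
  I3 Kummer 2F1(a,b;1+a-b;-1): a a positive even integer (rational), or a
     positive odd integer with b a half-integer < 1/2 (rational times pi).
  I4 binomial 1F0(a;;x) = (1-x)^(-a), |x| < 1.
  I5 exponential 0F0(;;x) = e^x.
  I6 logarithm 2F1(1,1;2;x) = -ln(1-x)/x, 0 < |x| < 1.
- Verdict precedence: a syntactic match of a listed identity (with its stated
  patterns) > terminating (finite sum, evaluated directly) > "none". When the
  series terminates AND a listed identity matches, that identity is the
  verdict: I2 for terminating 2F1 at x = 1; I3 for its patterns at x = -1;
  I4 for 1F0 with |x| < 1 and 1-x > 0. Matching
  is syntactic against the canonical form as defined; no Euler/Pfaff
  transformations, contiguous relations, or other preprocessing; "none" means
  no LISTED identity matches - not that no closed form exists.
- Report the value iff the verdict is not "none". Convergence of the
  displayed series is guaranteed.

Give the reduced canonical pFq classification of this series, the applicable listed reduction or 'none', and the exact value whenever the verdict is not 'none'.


Key observation: t_0 = 1/9 here, and roots of the ratio polynomials (C = 1/9) are the negated parameters.
Term ratio: r(k) = (-1/3) * (k-2) / [(k+2) (k+1)] - rational in k. x = (-1/3); t_0 = 1/9; negate the roots.

x = -1/3 here; the reduced form reads 1F1, upper {-2}, lower {2}, C = 1/9. Verdict: terminating (-2 upstairs). 3 nonzero terms in all; added directly. Hence: 73/486.


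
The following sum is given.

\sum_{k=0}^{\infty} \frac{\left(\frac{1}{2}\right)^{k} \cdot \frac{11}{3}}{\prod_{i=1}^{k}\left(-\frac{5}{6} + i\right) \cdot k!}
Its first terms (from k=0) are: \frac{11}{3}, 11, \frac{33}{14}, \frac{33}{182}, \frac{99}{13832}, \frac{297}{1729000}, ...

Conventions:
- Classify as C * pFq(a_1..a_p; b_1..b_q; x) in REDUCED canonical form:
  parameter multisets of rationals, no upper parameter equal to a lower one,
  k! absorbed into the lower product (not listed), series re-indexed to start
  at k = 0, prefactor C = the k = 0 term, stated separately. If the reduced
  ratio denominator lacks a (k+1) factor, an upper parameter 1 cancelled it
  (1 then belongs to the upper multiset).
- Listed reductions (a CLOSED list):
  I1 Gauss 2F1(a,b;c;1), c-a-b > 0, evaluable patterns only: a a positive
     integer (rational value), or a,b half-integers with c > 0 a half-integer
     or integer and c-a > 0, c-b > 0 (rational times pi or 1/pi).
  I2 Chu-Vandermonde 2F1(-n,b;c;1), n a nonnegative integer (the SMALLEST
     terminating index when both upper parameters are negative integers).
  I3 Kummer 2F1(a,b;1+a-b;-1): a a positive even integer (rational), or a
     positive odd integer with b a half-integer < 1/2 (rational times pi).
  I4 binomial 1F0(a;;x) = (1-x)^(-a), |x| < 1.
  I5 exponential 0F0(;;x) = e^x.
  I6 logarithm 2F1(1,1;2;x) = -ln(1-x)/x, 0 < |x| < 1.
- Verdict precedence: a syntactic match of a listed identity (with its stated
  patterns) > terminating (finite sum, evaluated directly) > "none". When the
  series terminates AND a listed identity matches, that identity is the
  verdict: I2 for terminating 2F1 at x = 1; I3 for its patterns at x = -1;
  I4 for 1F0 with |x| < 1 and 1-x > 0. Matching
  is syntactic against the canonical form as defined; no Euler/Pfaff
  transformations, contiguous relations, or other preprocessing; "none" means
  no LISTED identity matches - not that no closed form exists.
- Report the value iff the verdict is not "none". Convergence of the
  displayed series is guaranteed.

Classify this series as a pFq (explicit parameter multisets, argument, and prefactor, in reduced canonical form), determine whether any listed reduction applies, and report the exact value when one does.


At argument \frac{1}{2}: a 0F1 with upper {-}, lower {\frac{1}{6}}, scaled by C = \frac{11}{3}. Verdict: none (x = \frac{1}{2}): each listed identity misses the multisets {-} ; {\frac{1}{6}}.

Key step: from the first term \frac{11}{3}: the lower running product (prefactor 11/3) is a rising factorial.
Consecutive-term ratio: r(k) = \frac{1}{2} * 1 / [(k+\frac{1}{6}) (k+1)] - rational; roots negated = parameters, x = \frac{1}{2}, C = \frac{11}{3}.


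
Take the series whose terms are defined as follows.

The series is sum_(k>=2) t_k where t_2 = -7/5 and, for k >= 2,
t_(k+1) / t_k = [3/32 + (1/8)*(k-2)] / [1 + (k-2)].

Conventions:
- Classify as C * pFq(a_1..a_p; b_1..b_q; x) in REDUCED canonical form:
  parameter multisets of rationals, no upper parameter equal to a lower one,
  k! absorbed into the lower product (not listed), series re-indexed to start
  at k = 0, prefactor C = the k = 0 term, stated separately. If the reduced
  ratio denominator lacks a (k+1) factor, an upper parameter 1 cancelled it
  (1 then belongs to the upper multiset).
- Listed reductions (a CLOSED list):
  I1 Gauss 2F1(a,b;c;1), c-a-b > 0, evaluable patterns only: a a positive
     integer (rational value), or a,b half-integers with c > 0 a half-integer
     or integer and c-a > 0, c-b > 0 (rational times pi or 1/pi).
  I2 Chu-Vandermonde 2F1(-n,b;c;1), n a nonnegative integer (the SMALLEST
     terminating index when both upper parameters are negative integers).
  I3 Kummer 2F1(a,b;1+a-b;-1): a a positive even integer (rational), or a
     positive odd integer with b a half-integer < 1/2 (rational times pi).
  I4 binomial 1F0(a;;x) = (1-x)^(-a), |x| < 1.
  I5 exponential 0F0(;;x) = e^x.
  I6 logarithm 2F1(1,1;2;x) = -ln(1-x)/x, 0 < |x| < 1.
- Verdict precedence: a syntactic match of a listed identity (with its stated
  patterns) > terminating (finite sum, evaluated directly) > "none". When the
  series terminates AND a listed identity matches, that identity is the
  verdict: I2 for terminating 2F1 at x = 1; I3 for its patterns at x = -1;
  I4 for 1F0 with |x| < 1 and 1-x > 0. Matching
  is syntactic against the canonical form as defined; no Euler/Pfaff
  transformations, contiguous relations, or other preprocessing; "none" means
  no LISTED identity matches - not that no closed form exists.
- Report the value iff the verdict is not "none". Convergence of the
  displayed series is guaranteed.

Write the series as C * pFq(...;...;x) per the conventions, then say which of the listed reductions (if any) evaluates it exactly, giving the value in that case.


The tell: x = (1/8) and factor the ratio over Q (prefactor -7/5): negated roots = parameters.
Term ratio: r(k) = (1/8) * (k+3/4) / [(k+1)] - rational; roots negated = parameters, x = (1/8), C = -7/5.

With C = -7/5: the canonical form is 1F0(3/4; -; 1/8). Verdict (x = 1/8): the binomial series (I4) applies (the 1F0 binomial series: exponent -3/4, x = 1/8). Hence: (-7/5) * (7/8)^(-3/4).


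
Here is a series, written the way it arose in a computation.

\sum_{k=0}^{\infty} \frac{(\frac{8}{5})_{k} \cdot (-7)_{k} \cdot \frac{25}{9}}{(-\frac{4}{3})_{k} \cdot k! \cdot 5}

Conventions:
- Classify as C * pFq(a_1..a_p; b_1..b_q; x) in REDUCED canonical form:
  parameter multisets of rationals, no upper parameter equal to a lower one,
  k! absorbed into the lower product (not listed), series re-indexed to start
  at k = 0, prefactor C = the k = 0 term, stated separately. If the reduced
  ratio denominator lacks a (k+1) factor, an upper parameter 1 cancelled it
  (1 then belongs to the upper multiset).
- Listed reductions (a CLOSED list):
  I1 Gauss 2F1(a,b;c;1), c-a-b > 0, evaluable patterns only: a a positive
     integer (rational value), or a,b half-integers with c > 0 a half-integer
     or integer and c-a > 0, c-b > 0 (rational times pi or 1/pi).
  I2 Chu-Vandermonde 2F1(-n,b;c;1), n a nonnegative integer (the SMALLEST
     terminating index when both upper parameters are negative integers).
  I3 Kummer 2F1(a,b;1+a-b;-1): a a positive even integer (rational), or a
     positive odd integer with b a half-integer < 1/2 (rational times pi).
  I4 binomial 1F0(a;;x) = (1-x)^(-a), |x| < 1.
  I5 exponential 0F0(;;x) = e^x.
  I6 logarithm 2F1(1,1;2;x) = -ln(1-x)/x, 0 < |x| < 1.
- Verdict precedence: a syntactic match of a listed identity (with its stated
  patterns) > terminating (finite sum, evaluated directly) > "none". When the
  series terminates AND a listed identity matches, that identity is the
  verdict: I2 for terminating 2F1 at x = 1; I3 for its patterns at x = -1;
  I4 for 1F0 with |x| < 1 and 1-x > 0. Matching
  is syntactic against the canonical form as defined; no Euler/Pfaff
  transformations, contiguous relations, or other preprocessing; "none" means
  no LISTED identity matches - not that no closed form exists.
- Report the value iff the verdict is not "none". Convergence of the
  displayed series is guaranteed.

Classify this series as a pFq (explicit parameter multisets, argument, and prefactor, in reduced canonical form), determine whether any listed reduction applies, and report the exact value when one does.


Reduced: x = 1, 2F1, upper = {-7, \frac{8}{5}}, lower = {-\frac{4}{3}}, C = \frac{5}{9}. Verdict (x = 1): Chu-Vandermonde (I2) applies (terminating 2F1 at x = 1 with n = 7, b = 8/5, c = -\frac{4}{3}). Sum: -\frac{41354}{703125}.

The tell: x = 1 and the constant factors (C = 5/9, x = 1) combine into one prefactor.
Step ratio: r(k) = 1 * (k-7) (k+\frac{8}{5}) / [(k-\frac{4}{3}) (k+1)] - rational in k, leading ratio 1; with t_0 = \frac{5}{9}, classification follows.
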